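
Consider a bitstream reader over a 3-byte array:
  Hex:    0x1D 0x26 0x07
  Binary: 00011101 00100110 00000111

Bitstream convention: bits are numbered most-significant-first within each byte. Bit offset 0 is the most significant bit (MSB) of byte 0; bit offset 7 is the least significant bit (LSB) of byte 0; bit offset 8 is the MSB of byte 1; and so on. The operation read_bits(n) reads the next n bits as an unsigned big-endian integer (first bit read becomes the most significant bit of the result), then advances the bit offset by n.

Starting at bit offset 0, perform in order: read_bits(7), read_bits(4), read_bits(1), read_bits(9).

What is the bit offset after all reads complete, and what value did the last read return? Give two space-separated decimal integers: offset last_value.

Answer: 21 192

Derivation:
Read 1: bits[0:7] width=7 -> value=14 (bin 0001110); offset now 7 = byte 0 bit 7; 17 bits remain
Read 2: bits[7:11] width=4 -> value=9 (bin 1001); offset now 11 = byte 1 bit 3; 13 bits remain
Read 3: bits[11:12] width=1 -> value=0 (bin 0); offset now 12 = byte 1 bit 4; 12 bits remain
Read 4: bits[12:21] width=9 -> value=192 (bin 011000000); offset now 21 = byte 2 bit 5; 3 bits remain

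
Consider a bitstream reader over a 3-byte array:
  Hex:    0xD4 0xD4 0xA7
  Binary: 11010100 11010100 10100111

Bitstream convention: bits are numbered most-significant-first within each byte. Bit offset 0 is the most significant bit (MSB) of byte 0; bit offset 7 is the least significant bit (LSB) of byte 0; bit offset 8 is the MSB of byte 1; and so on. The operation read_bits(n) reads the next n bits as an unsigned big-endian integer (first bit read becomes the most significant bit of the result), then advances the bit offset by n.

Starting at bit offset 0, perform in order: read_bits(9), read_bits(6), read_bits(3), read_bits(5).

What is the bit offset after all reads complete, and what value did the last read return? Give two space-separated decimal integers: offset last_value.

Answer: 23 19

Derivation:
Read 1: bits[0:9] width=9 -> value=425 (bin 110101001); offset now 9 = byte 1 bit 1; 15 bits remain
Read 2: bits[9:15] width=6 -> value=42 (bin 101010); offset now 15 = byte 1 bit 7; 9 bits remain
Read 3: bits[15:18] width=3 -> value=2 (bin 010); offset now 18 = byte 2 bit 2; 6 bits remain
Read 4: bits[18:23] width=5 -> value=19 (bin 10011); offset now 23 = byte 2 bit 7; 1 bits remain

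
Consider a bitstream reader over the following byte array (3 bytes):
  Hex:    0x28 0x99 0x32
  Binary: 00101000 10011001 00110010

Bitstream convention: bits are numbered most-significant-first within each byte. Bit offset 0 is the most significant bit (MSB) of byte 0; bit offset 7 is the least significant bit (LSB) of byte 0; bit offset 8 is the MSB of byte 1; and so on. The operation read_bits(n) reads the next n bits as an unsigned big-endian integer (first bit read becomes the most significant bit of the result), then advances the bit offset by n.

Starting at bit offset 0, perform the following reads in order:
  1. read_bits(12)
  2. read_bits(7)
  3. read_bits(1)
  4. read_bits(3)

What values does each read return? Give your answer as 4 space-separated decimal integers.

Read 1: bits[0:12] width=12 -> value=649 (bin 001010001001); offset now 12 = byte 1 bit 4; 12 bits remain
Read 2: bits[12:19] width=7 -> value=73 (bin 1001001); offset now 19 = byte 2 bit 3; 5 bits remain
Read 3: bits[19:20] width=1 -> value=1 (bin 1); offset now 20 = byte 2 bit 4; 4 bits remain
Read 4: bits[20:23] width=3 -> value=1 (bin 001); offset now 23 = byte 2 bit 7; 1 bits remain

Answer: 649 73 1 1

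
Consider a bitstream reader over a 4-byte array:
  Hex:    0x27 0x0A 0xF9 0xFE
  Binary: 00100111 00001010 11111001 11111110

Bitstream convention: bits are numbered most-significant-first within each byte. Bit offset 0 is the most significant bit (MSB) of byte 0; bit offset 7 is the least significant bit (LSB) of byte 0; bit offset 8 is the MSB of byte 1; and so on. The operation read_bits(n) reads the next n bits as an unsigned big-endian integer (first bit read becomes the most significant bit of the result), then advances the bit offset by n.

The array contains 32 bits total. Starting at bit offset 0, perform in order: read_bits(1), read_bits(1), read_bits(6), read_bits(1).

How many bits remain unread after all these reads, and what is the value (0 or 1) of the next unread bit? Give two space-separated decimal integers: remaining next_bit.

Read 1: bits[0:1] width=1 -> value=0 (bin 0); offset now 1 = byte 0 bit 1; 31 bits remain
Read 2: bits[1:2] width=1 -> value=0 (bin 0); offset now 2 = byte 0 bit 2; 30 bits remain
Read 3: bits[2:8] width=6 -> value=39 (bin 100111); offset now 8 = byte 1 bit 0; 24 bits remain
Read 4: bits[8:9] width=1 -> value=0 (bin 0); offset now 9 = byte 1 bit 1; 23 bits remain

Answer: 23 0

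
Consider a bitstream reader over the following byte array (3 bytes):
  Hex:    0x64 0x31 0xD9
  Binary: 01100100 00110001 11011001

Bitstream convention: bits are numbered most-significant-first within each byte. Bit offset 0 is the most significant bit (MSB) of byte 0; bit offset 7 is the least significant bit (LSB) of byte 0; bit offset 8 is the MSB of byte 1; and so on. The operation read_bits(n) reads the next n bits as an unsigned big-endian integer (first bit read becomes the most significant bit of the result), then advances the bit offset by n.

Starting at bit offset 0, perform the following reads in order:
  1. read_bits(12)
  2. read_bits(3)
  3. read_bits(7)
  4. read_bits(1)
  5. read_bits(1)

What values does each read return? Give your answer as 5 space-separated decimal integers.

Answer: 1603 0 118 0 1

Derivation:
Read 1: bits[0:12] width=12 -> value=1603 (bin 011001000011); offset now 12 = byte 1 bit 4; 12 bits remain
Read 2: bits[12:15] width=3 -> value=0 (bin 000); offset now 15 = byte 1 bit 7; 9 bits remain
Read 3: bits[15:22] width=7 -> value=118 (bin 1110110); offset now 22 = byte 2 bit 6; 2 bits remain
Read 4: bits[22:23] width=1 -> value=0 (bin 0); offset now 23 = byte 2 bit 7; 1 bits remain
Read 5: bits[23:24] width=1 -> value=1 (bin 1); offset now 24 = byte 3 bit 0; 0 bits remain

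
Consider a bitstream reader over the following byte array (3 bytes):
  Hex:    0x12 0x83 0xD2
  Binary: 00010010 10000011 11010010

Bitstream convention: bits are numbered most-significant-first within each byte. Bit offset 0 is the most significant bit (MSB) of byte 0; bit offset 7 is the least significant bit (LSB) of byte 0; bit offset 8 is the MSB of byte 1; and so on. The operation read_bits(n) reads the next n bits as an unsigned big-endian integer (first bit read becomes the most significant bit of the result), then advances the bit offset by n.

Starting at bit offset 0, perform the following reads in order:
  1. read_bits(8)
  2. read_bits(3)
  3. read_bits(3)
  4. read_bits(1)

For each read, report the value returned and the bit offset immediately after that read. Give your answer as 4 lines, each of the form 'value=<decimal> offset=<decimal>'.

Read 1: bits[0:8] width=8 -> value=18 (bin 00010010); offset now 8 = byte 1 bit 0; 16 bits remain
Read 2: bits[8:11] width=3 -> value=4 (bin 100); offset now 11 = byte 1 bit 3; 13 bits remain
Read 3: bits[11:14] width=3 -> value=0 (bin 000); offset now 14 = byte 1 bit 6; 10 bits remain
Read 4: bits[14:15] width=1 -> value=1 (bin 1); offset now 15 = byte 1 bit 7; 9 bits remain

Answer: value=18 offset=8
value=4 offset=11
value=0 offset=14
value=1 offset=15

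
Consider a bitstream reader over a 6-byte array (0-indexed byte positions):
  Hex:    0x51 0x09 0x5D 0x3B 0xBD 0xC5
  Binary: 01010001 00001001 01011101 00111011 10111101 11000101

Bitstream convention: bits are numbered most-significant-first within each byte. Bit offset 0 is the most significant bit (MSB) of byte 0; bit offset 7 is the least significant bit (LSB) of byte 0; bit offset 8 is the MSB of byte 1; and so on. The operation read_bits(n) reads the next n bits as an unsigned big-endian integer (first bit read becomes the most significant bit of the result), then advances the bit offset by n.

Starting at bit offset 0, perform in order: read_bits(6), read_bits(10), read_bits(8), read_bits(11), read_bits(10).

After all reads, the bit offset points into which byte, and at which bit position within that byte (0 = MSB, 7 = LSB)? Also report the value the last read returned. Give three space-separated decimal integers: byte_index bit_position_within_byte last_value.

Read 1: bits[0:6] width=6 -> value=20 (bin 010100); offset now 6 = byte 0 bit 6; 42 bits remain
Read 2: bits[6:16] width=10 -> value=265 (bin 0100001001); offset now 16 = byte 2 bit 0; 32 bits remain
Read 3: bits[16:24] width=8 -> value=93 (bin 01011101); offset now 24 = byte 3 bit 0; 24 bits remain
Read 4: bits[24:35] width=11 -> value=477 (bin 00111011101); offset now 35 = byte 4 bit 3; 13 bits remain
Read 5: bits[35:45] width=10 -> value=952 (bin 1110111000); offset now 45 = byte 5 bit 5; 3 bits remain

Answer: 5 5 952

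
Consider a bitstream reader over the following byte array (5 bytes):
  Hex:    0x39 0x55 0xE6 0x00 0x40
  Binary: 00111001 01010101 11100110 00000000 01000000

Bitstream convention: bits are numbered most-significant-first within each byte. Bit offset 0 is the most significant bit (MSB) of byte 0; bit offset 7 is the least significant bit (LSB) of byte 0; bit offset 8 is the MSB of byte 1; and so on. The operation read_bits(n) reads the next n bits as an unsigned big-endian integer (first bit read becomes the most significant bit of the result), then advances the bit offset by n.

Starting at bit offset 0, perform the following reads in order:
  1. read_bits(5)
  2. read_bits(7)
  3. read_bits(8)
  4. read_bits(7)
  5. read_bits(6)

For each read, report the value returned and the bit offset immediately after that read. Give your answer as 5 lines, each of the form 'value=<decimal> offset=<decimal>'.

Answer: value=7 offset=5
value=21 offset=12
value=94 offset=20
value=48 offset=27
value=0 offset=33

Derivation:
Read 1: bits[0:5] width=5 -> value=7 (bin 00111); offset now 5 = byte 0 bit 5; 35 bits remain
Read 2: bits[5:12] width=7 -> value=21 (bin 0010101); offset now 12 = byte 1 bit 4; 28 bits remain
Read 3: bits[12:20] width=8 -> value=94 (bin 01011110); offset now 20 = byte 2 bit 4; 20 bits remain
Read 4: bits[20:27] width=7 -> value=48 (bin 0110000); offset now 27 = byte 3 bit 3; 13 bits remain
Read 5: bits[27:33] width=6 -> value=0 (bin 000000); offset now 33 = byte 4 bit 1; 7 bits remain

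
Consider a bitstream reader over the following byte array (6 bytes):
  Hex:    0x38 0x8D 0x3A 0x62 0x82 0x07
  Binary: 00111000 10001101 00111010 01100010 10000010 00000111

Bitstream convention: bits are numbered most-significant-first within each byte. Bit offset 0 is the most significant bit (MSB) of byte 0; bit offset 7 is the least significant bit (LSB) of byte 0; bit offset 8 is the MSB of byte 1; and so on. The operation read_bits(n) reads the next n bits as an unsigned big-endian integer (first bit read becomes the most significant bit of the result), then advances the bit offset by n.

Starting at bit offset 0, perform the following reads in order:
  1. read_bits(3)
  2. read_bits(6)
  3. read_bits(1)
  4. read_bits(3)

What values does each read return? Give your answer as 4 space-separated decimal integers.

Answer: 1 49 0 1

Derivation:
Read 1: bits[0:3] width=3 -> value=1 (bin 001); offset now 3 = byte 0 bit 3; 45 bits remain
Read 2: bits[3:9] width=6 -> value=49 (bin 110001); offset now 9 = byte 1 bit 1; 39 bits remain
Read 3: bits[9:10] width=1 -> value=0 (bin 0); offset now 10 = byte 1 bit 2; 38 bits remain
Read 4: bits[10:13] width=3 -> value=1 (bin 001); offset now 13 = byte 1 bit 5; 35 bits remain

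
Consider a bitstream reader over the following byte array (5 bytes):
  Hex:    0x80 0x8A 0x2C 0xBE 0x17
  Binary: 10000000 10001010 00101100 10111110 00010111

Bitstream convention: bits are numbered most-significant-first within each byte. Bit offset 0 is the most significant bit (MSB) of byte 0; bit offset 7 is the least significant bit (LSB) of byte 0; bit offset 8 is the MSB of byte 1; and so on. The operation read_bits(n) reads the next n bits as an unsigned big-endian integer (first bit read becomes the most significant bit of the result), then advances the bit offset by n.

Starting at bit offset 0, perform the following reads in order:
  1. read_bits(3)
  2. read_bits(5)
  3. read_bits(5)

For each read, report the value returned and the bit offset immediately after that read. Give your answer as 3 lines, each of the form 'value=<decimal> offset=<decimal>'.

Read 1: bits[0:3] width=3 -> value=4 (bin 100); offset now 3 = byte 0 bit 3; 37 bits remain
Read 2: bits[3:8] width=5 -> value=0 (bin 00000); offset now 8 = byte 1 bit 0; 32 bits remain
Read 3: bits[8:13] width=5 -> value=17 (bin 10001); offset now 13 = byte 1 bit 5; 27 bits remain

Answer: value=4 offset=3
value=0 offset=8
value=17 offset=13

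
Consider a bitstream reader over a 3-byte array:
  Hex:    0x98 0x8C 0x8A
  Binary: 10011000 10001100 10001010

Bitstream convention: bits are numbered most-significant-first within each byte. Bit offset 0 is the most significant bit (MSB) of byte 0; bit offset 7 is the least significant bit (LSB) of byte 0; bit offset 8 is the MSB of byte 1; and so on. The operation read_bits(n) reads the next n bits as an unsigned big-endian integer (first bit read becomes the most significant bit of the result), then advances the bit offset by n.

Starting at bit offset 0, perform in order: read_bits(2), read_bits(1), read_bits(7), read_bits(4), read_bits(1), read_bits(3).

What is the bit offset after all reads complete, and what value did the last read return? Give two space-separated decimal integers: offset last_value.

Read 1: bits[0:2] width=2 -> value=2 (bin 10); offset now 2 = byte 0 bit 2; 22 bits remain
Read 2: bits[2:3] width=1 -> value=0 (bin 0); offset now 3 = byte 0 bit 3; 21 bits remain
Read 3: bits[3:10] width=7 -> value=98 (bin 1100010); offset now 10 = byte 1 bit 2; 14 bits remain
Read 4: bits[10:14] width=4 -> value=3 (bin 0011); offset now 14 = byte 1 bit 6; 10 bits remain
Read 5: bits[14:15] width=1 -> value=0 (bin 0); offset now 15 = byte 1 bit 7; 9 bits remain
Read 6: bits[15:18] width=3 -> value=2 (bin 010); offset now 18 = byte 2 bit 2; 6 bits remain

Answer: 18 2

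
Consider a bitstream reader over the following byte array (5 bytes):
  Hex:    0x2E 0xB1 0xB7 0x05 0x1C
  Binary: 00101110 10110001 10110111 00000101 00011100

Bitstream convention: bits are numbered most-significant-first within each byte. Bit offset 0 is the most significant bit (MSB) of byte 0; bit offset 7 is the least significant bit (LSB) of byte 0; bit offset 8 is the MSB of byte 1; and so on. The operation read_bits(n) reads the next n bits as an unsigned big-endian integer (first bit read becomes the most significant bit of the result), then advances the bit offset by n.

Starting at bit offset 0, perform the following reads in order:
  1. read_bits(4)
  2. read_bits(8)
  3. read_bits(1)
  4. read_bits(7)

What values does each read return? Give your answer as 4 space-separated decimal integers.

Read 1: bits[0:4] width=4 -> value=2 (bin 0010); offset now 4 = byte 0 bit 4; 36 bits remain
Read 2: bits[4:12] width=8 -> value=235 (bin 11101011); offset now 12 = byte 1 bit 4; 28 bits remain
Read 3: bits[12:13] width=1 -> value=0 (bin 0); offset now 13 = byte 1 bit 5; 27 bits remain
Read 4: bits[13:20] width=7 -> value=27 (bin 0011011); offset now 20 = byte 2 bit 4; 20 bits remain

Answer: 2 235 0 27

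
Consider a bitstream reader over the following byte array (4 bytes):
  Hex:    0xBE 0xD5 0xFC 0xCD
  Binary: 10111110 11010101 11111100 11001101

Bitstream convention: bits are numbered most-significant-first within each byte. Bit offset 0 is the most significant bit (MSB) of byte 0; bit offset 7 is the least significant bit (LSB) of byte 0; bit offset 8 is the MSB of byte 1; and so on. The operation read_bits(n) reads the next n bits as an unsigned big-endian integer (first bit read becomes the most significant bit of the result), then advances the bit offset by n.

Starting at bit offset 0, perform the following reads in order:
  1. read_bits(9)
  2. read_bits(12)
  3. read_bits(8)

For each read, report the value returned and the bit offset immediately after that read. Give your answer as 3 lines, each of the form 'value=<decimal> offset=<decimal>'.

Read 1: bits[0:9] width=9 -> value=381 (bin 101111101); offset now 9 = byte 1 bit 1; 23 bits remain
Read 2: bits[9:21] width=12 -> value=2751 (bin 101010111111); offset now 21 = byte 2 bit 5; 11 bits remain
Read 3: bits[21:29] width=8 -> value=153 (bin 10011001); offset now 29 = byte 3 bit 5; 3 bits remain

Answer: value=381 offset=9
value=2751 offset=21
value=153 offset=29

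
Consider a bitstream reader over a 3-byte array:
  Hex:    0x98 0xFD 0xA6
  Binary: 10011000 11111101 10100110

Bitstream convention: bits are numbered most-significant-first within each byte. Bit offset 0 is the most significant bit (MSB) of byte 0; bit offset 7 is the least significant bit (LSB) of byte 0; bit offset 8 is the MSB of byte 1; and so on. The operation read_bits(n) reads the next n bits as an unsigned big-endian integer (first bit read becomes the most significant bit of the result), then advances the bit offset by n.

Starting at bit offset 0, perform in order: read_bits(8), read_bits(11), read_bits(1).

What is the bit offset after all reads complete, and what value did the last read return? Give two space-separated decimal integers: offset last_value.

Answer: 20 0

Derivation:
Read 1: bits[0:8] width=8 -> value=152 (bin 10011000); offset now 8 = byte 1 bit 0; 16 bits remain
Read 2: bits[8:19] width=11 -> value=2029 (bin 11111101101); offset now 19 = byte 2 bit 3; 5 bits remain
Read 3: bits[19:20] width=1 -> value=0 (bin 0); offset now 20 = byte 2 bit 4; 4 bits remain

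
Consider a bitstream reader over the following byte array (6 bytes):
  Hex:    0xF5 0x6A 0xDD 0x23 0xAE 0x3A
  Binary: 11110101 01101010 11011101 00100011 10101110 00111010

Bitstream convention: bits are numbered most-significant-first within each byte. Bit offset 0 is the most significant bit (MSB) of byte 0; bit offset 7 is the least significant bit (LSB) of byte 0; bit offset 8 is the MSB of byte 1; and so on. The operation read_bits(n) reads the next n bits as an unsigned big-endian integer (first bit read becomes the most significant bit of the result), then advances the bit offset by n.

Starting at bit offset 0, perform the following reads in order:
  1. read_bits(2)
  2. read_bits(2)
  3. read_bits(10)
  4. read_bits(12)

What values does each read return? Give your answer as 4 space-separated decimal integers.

Read 1: bits[0:2] width=2 -> value=3 (bin 11); offset now 2 = byte 0 bit 2; 46 bits remain
Read 2: bits[2:4] width=2 -> value=3 (bin 11); offset now 4 = byte 0 bit 4; 44 bits remain
Read 3: bits[4:14] width=10 -> value=346 (bin 0101011010); offset now 14 = byte 1 bit 6; 34 bits remain
Read 4: bits[14:26] width=12 -> value=2932 (bin 101101110100); offset now 26 = byte 3 bit 2; 22 bits remain

Answer: 3 3 346 2932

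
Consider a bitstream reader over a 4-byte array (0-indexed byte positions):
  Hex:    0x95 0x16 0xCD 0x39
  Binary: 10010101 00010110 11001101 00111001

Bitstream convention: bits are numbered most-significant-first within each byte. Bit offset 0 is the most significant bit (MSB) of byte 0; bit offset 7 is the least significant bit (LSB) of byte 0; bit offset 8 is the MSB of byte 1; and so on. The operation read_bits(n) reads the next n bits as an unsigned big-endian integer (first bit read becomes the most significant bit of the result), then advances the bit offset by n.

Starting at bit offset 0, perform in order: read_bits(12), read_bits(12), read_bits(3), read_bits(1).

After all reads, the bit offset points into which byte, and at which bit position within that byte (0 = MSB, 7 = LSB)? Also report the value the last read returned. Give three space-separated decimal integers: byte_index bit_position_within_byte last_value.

Read 1: bits[0:12] width=12 -> value=2385 (bin 100101010001); offset now 12 = byte 1 bit 4; 20 bits remain
Read 2: bits[12:24] width=12 -> value=1741 (bin 011011001101); offset now 24 = byte 3 bit 0; 8 bits remain
Read 3: bits[24:27] width=3 -> value=1 (bin 001); offset now 27 = byte 3 bit 3; 5 bits remain
Read 4: bits[27:28] width=1 -> value=1 (bin 1); offset now 28 = byte 3 bit 4; 4 bits remain

Answer: 3 4 1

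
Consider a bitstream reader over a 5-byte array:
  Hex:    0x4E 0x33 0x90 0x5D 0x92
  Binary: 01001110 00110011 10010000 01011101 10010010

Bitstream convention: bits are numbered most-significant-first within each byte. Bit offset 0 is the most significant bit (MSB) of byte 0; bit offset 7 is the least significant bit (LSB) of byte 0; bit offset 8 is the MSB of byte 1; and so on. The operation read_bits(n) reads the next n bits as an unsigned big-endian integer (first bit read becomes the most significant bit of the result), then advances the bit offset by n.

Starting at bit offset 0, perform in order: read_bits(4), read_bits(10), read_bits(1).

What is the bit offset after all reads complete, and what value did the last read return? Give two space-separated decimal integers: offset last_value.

Answer: 15 1

Derivation:
Read 1: bits[0:4] width=4 -> value=4 (bin 0100); offset now 4 = byte 0 bit 4; 36 bits remain
Read 2: bits[4:14] width=10 -> value=908 (bin 1110001100); offset now 14 = byte 1 bit 6; 26 bits remain
Read 3: bits[14:15] width=1 -> value=1 (bin 1); offset now 15 = byte 1 bit 7; 25 bits remain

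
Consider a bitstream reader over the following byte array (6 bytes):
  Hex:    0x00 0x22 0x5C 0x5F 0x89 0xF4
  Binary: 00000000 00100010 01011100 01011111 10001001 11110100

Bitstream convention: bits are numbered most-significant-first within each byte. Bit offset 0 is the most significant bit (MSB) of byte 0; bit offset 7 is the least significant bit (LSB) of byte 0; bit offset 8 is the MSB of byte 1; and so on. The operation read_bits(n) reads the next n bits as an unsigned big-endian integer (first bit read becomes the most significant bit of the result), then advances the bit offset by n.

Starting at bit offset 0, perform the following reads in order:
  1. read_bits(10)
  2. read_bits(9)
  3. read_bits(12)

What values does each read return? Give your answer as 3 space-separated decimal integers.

Answer: 0 274 3631

Derivation:
Read 1: bits[0:10] width=10 -> value=0 (bin 0000000000); offset now 10 = byte 1 bit 2; 38 bits remain
Read 2: bits[10:19] width=9 -> value=274 (bin 100010010); offset now 19 = byte 2 bit 3; 29 bits remain
Read 3: bits[19:31] width=12 -> value=3631 (bin 111000101111); offset now 31 = byte 3 bit 7; 17 bits remain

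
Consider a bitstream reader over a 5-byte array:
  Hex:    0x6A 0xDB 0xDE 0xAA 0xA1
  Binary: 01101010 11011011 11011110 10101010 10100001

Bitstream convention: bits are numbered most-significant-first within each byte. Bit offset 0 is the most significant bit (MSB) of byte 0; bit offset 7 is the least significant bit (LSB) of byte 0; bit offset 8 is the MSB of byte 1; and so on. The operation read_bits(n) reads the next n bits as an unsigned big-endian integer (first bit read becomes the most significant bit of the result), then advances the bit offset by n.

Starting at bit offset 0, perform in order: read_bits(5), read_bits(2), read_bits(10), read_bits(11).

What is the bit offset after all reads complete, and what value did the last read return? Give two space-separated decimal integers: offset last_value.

Answer: 28 1514

Derivation:
Read 1: bits[0:5] width=5 -> value=13 (bin 01101); offset now 5 = byte 0 bit 5; 35 bits remain
Read 2: bits[5:7] width=2 -> value=1 (bin 01); offset now 7 = byte 0 bit 7; 33 bits remain
Read 3: bits[7:17] width=10 -> value=439 (bin 0110110111); offset now 17 = byte 2 bit 1; 23 bits remain
Read 4: bits[17:28] width=11 -> value=1514 (bin 10111101010); offset now 28 = byte 3 bit 4; 12 bits remain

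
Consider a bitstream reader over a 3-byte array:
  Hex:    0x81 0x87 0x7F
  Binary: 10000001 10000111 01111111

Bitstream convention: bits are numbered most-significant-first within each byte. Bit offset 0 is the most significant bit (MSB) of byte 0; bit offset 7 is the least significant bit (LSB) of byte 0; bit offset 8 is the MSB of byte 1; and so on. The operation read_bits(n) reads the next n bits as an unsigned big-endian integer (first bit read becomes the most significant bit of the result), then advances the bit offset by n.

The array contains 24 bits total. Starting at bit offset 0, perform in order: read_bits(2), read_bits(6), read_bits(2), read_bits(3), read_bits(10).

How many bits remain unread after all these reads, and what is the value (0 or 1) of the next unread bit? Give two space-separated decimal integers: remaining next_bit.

Answer: 1 1

Derivation:
Read 1: bits[0:2] width=2 -> value=2 (bin 10); offset now 2 = byte 0 bit 2; 22 bits remain
Read 2: bits[2:8] width=6 -> value=1 (bin 000001); offset now 8 = byte 1 bit 0; 16 bits remain
Read 3: bits[8:10] width=2 -> value=2 (bin 10); offset now 10 = byte 1 bit 2; 14 bits remain
Read 4: bits[10:13] width=3 -> value=0 (bin 000); offset now 13 = byte 1 bit 5; 11 bits remain
Read 5: bits[13:23] width=10 -> value=959 (bin 1110111111); offset now 23 = byte 2 bit 7; 1 bits remain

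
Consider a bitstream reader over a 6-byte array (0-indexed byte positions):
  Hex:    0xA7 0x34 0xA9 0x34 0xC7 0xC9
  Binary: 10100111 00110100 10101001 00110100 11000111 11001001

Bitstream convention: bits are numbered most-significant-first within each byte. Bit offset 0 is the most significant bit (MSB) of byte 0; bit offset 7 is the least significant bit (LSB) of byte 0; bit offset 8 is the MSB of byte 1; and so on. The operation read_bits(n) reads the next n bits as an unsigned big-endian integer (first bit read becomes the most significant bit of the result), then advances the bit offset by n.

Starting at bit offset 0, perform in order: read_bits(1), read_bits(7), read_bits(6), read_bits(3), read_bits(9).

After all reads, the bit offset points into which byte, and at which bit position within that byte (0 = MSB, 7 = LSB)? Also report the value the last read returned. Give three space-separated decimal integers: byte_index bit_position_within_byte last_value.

Read 1: bits[0:1] width=1 -> value=1 (bin 1); offset now 1 = byte 0 bit 1; 47 bits remain
Read 2: bits[1:8] width=7 -> value=39 (bin 0100111); offset now 8 = byte 1 bit 0; 40 bits remain
Read 3: bits[8:14] width=6 -> value=13 (bin 001101); offset now 14 = byte 1 bit 6; 34 bits remain
Read 4: bits[14:17] width=3 -> value=1 (bin 001); offset now 17 = byte 2 bit 1; 31 bits remain
Read 5: bits[17:26] width=9 -> value=164 (bin 010100100); offset now 26 = byte 3 bit 2; 22 bits remain

Answer: 3 2 164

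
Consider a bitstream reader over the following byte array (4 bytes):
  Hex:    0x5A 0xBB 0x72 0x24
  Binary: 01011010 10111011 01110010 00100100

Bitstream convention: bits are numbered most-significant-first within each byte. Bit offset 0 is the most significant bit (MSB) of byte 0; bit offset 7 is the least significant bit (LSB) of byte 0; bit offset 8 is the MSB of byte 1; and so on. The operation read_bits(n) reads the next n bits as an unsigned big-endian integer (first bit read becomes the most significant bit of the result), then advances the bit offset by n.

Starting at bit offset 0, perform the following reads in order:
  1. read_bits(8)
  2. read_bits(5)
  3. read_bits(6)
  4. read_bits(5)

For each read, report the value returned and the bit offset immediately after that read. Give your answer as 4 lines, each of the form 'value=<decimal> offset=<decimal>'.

Answer: value=90 offset=8
value=23 offset=13
value=27 offset=19
value=18 offset=24

Derivation:
Read 1: bits[0:8] width=8 -> value=90 (bin 01011010); offset now 8 = byte 1 bit 0; 24 bits remain
Read 2: bits[8:13] width=5 -> value=23 (bin 10111); offset now 13 = byte 1 bit 5; 19 bits remain
Read 3: bits[13:19] width=6 -> value=27 (bin 011011); offset now 19 = byte 2 bit 3; 13 bits remain
Read 4: bits[19:24] width=5 -> value=18 (bin 10010); offset now 24 = byte 3 bit 0; 8 bits remain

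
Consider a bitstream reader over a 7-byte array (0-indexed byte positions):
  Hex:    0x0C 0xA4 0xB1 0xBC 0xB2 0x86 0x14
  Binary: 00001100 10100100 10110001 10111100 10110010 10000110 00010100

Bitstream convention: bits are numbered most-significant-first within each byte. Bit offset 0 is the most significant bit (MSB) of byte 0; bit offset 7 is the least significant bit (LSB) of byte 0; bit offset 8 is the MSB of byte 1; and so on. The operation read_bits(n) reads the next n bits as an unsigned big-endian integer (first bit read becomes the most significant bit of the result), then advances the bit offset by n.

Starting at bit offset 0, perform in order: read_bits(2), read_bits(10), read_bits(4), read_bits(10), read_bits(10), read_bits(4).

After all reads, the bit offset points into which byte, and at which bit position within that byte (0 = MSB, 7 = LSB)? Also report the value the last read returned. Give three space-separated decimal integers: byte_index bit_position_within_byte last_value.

Answer: 5 0 2

Derivation:
Read 1: bits[0:2] width=2 -> value=0 (bin 00); offset now 2 = byte 0 bit 2; 54 bits remain
Read 2: bits[2:12] width=10 -> value=202 (bin 0011001010); offset now 12 = byte 1 bit 4; 44 bits remain
Read 3: bits[12:16] width=4 -> value=4 (bin 0100); offset now 16 = byte 2 bit 0; 40 bits remain
Read 4: bits[16:26] width=10 -> value=710 (bin 1011000110); offset now 26 = byte 3 bit 2; 30 bits remain
Read 5: bits[26:36] width=10 -> value=971 (bin 1111001011); offset now 36 = byte 4 bit 4; 20 bits remain
Read 6: bits[36:40] width=4 -> value=2 (bin 0010); offset now 40 = byte 5 bit 0; 16 bits remain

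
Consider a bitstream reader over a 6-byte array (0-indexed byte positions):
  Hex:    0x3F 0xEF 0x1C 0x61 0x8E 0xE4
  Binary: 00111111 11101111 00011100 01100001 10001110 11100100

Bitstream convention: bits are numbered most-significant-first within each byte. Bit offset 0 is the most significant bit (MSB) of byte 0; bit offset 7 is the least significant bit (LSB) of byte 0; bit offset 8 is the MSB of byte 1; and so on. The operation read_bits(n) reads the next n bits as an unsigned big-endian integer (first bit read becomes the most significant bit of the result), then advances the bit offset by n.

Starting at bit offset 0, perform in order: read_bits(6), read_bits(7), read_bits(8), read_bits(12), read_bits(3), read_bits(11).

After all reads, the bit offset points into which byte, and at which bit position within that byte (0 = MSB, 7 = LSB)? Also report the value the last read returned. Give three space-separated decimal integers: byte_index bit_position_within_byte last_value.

Answer: 5 7 1906

Derivation:
Read 1: bits[0:6] width=6 -> value=15 (bin 001111); offset now 6 = byte 0 bit 6; 42 bits remain
Read 2: bits[6:13] width=7 -> value=125 (bin 1111101); offset now 13 = byte 1 bit 5; 35 bits remain
Read 3: bits[13:21] width=8 -> value=227 (bin 11100011); offset now 21 = byte 2 bit 5; 27 bits remain
Read 4: bits[21:33] width=12 -> value=2243 (bin 100011000011); offset now 33 = byte 4 bit 1; 15 bits remain
Read 5: bits[33:36] width=3 -> value=0 (bin 000); offset now 36 = byte 4 bit 4; 12 bits remain
Read 6: bits[36:47] width=11 -> value=1906 (bin 11101110010); offset now 47 = byte 5 bit 7; 1 bits remain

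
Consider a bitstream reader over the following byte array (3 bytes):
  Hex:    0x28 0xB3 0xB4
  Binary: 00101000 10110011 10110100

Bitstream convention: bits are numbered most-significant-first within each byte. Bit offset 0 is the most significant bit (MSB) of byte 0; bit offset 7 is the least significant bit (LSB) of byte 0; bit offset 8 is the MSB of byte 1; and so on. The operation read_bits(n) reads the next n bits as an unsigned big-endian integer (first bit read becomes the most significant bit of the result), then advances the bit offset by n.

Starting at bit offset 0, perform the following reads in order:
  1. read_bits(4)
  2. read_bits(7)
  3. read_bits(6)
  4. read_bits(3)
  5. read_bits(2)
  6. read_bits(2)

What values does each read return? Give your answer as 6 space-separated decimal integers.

Answer: 2 69 39 3 1 0

Derivation:
Read 1: bits[0:4] width=4 -> value=2 (bin 0010); offset now 4 = byte 0 bit 4; 20 bits remain
Read 2: bits[4:11] width=7 -> value=69 (bin 1000101); offset now 11 = byte 1 bit 3; 13 bits remain
Read 3: bits[11:17] width=6 -> value=39 (bin 100111); offset now 17 = byte 2 bit 1; 7 bits remain
Read 4: bits[17:20] width=3 -> value=3 (bin 011); offset now 20 = byte 2 bit 4; 4 bits remain
Read 5: bits[20:22] width=2 -> value=1 (bin 01); offset now 22 = byte 2 bit 6; 2 bits remain
Read 6: bits[22:24] width=2 -> value=0 (bin 00); offset now 24 = byte 3 bit 0; 0 bits remain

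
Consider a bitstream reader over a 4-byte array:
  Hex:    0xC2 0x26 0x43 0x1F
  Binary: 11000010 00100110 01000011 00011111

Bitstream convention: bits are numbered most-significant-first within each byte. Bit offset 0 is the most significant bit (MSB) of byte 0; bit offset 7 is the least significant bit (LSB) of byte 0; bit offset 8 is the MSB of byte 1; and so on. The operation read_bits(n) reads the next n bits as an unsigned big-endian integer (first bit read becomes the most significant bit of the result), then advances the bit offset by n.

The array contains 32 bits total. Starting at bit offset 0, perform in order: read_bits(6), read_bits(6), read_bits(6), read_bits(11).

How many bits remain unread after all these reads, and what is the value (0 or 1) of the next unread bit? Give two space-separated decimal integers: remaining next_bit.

Answer: 3 1

Derivation:
Read 1: bits[0:6] width=6 -> value=48 (bin 110000); offset now 6 = byte 0 bit 6; 26 bits remain
Read 2: bits[6:12] width=6 -> value=34 (bin 100010); offset now 12 = byte 1 bit 4; 20 bits remain
Read 3: bits[12:18] width=6 -> value=25 (bin 011001); offset now 18 = byte 2 bit 2; 14 bits remain
Read 4: bits[18:29] width=11 -> value=99 (bin 00001100011); offset now 29 = byte 3 bit 5; 3 bits remain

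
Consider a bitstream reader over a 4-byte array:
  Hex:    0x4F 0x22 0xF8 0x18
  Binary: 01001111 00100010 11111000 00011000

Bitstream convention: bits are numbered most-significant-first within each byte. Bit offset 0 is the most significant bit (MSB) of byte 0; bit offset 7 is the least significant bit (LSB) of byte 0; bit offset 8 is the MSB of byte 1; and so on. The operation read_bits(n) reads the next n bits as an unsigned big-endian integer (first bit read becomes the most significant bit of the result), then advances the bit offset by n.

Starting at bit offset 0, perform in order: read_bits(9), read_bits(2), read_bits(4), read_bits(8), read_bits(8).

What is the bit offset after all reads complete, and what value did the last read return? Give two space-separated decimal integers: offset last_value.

Read 1: bits[0:9] width=9 -> value=158 (bin 010011110); offset now 9 = byte 1 bit 1; 23 bits remain
Read 2: bits[9:11] width=2 -> value=1 (bin 01); offset now 11 = byte 1 bit 3; 21 bits remain
Read 3: bits[11:15] width=4 -> value=1 (bin 0001); offset now 15 = byte 1 bit 7; 17 bits remain
Read 4: bits[15:23] width=8 -> value=124 (bin 01111100); offset now 23 = byte 2 bit 7; 9 bits remain
Read 5: bits[23:31] width=8 -> value=12 (bin 00001100); offset now 31 = byte 3 bit 7; 1 bits remain

Answer: 31 12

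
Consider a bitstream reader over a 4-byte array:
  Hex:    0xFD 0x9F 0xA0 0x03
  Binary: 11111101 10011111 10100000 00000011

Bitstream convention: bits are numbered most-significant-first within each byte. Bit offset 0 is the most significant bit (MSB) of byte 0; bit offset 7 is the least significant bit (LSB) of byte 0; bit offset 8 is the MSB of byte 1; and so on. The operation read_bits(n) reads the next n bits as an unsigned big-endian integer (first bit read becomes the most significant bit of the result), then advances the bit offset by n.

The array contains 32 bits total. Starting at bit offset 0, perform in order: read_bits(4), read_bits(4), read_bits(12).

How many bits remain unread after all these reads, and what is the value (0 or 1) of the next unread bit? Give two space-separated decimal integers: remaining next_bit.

Read 1: bits[0:4] width=4 -> value=15 (bin 1111); offset now 4 = byte 0 bit 4; 28 bits remain
Read 2: bits[4:8] width=4 -> value=13 (bin 1101); offset now 8 = byte 1 bit 0; 24 bits remain
Read 3: bits[8:20] width=12 -> value=2554 (bin 100111111010); offset now 20 = byte 2 bit 4; 12 bits remain

Answer: 12 0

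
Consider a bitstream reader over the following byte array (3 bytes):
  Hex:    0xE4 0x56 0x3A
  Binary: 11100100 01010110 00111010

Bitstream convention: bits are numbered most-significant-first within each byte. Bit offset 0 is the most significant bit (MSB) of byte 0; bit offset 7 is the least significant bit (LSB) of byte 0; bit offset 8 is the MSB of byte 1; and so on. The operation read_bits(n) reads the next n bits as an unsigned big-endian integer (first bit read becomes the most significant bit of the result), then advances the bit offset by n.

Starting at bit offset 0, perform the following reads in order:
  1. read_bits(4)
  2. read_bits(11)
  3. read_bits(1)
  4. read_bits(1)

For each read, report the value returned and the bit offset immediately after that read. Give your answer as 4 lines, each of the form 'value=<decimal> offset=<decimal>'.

Answer: value=14 offset=4
value=555 offset=15
value=0 offset=16
value=0 offset=17

Derivation:
Read 1: bits[0:4] width=4 -> value=14 (bin 1110); offset now 4 = byte 0 bit 4; 20 bits remain
Read 2: bits[4:15] width=11 -> value=555 (bin 01000101011); offset now 15 = byte 1 bit 7; 9 bits remain
Read 3: bits[15:16] width=1 -> value=0 (bin 0); offset now 16 = byte 2 bit 0; 8 bits remain
Read 4: bits[16:17] width=1 -> value=0 (bin 0); offset now 17 = byte 2 bit 1; 7 bits remain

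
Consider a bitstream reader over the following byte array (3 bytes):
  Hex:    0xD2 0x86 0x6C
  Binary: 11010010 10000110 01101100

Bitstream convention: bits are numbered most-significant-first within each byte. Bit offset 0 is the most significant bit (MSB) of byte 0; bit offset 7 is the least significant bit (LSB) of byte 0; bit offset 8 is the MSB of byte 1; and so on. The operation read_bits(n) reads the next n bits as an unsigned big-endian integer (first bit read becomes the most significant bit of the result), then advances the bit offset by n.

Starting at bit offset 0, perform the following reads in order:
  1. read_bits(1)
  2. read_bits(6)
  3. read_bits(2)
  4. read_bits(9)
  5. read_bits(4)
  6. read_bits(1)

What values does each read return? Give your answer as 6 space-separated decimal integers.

Read 1: bits[0:1] width=1 -> value=1 (bin 1); offset now 1 = byte 0 bit 1; 23 bits remain
Read 2: bits[1:7] width=6 -> value=41 (bin 101001); offset now 7 = byte 0 bit 7; 17 bits remain
Read 3: bits[7:9] width=2 -> value=1 (bin 01); offset now 9 = byte 1 bit 1; 15 bits remain
Read 4: bits[9:18] width=9 -> value=25 (bin 000011001); offset now 18 = byte 2 bit 2; 6 bits remain
Read 5: bits[18:22] width=4 -> value=11 (bin 1011); offset now 22 = byte 2 bit 6; 2 bits remain
Read 6: bits[22:23] width=1 -> value=0 (bin 0); offset now 23 = byte 2 bit 7; 1 bits remain

Answer: 1 41 1 25 11 0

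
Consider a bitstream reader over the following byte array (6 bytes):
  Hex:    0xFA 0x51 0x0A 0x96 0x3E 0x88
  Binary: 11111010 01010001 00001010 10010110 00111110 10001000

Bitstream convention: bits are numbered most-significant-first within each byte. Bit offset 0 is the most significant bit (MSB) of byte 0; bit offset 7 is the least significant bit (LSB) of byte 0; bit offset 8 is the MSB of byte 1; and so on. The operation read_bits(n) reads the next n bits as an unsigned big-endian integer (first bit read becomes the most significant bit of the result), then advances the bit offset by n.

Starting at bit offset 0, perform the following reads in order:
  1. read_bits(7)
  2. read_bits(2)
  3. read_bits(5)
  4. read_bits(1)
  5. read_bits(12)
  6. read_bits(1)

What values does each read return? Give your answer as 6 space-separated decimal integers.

Read 1: bits[0:7] width=7 -> value=125 (bin 1111101); offset now 7 = byte 0 bit 7; 41 bits remain
Read 2: bits[7:9] width=2 -> value=0 (bin 00); offset now 9 = byte 1 bit 1; 39 bits remain
Read 3: bits[9:14] width=5 -> value=20 (bin 10100); offset now 14 = byte 1 bit 6; 34 bits remain
Read 4: bits[14:15] width=1 -> value=0 (bin 0); offset now 15 = byte 1 bit 7; 33 bits remain
Read 5: bits[15:27] width=12 -> value=2132 (bin 100001010100); offset now 27 = byte 3 bit 3; 21 bits remain
Read 6: bits[27:28] width=1 -> value=1 (bin 1); offset now 28 = byte 3 bit 4; 20 bits remain

Answer: 125 0 20 0 2132 1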